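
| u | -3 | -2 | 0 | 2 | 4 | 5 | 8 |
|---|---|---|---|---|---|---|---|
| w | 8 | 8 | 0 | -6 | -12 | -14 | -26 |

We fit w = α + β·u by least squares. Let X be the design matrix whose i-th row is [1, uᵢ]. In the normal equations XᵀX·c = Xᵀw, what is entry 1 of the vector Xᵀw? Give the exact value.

-42

Entry 1 ↔ basis 1, so (Xᵀw)_{1} = Σᵢ wᵢ = (1)·(8) + (1)·(8) + (1)·(0) + (1)·(-6) + (1)·(-12) + (1)·(-14) + (1)·(-26) = -42.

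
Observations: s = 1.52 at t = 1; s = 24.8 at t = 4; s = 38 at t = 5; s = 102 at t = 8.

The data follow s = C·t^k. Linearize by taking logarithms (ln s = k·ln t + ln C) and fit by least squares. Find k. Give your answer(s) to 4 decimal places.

k = 2.0170

With ln sᵢ as the transformed response and ln tᵢ as the regressor:
AᵀA = [[8.8362, 5.0752]; [5.0752, 4]], rhs = [19.9230, 11.8921]ᵀ  (here Σln t = 5.0752, Σ(ln t)² = 8.8362, Σln s = 11.8921, Σln t·ln s = 19.9230).
Solving (det = 9.5873): k = 2.01698, ln C = 0.41389.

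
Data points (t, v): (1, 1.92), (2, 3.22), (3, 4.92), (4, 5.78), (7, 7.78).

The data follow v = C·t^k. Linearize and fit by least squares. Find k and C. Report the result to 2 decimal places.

k = 0.74, C = 1.99

Taking logs, ln v = k·ln t + ln C, so regress ln v on ln t.
Σln t = 5.1240, Σ(ln t)² = 7.3958, Σln v = 7.2210, Σln t·ln v = 8.9852.
Equations: 7.3958·k + 5.1240·ln C = 8.9852;  5.1240·k + 5·ln C = 7.2210.
Slope k = (n·Σln t·ln v − Σln t·Σln v)/(n·Σ(ln t)² − (Σln t)²) = (5·8.9852 − 5.1240·7.2210)/10.7239 = 0.73912; ln C = (Σln v − k·Σln t)/n = 0.68675, so C = exp(0.68675) = 1.98725.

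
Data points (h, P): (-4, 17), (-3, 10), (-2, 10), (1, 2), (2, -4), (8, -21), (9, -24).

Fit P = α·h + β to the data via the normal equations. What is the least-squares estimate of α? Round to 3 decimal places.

Forming XᵀX = [[179, 11]; [11, 7]] and XᵀP = [-508, -10]ᵀ gives XᵀX·[α, β]ᵀ = XᵀP.
det = 179·7 − 11² = 1132.
α = ((-508)·7 − 11·(-10))/1132 = -1723/566; β = (179·(-10) − 11·(-508))/1132 = 1899/566.

α = -3.044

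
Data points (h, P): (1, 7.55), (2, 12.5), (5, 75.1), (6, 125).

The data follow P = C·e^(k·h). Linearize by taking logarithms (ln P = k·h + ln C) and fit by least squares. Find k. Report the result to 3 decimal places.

k = 0.571

Linearized form: ln P = k·h + ln C. From the 4 transformed points,
Σh = 14.0000, Σ(h)² = 66.0000, Σln P = 13.6944, Σh·ln P = 57.6370.
Equations: 66.0000·k + 14.0000·ln C = 57.6370;  14.0000·k + 4·ln C = 13.6944.
Slope k = (n·Σh·ln P − Σh·Σln P)/(n·Σ(h)² − (Σh)²) = (4·57.6370 − 14.0000·13.6944)/68.0000 = 0.57097; ln C = (Σln P − k·Σh)/n = 1.42519.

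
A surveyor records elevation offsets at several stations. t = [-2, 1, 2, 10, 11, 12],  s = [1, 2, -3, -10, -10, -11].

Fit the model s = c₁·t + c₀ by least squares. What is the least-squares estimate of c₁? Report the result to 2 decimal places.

c₁ = -0.95

Sums needed: Σt·t = 374, Σt = 34, Σ1 = 6.
Right-hand side: Σt·s = -348, Σs = -31.
Determinant 374·6 − 34² = 1088.
c₁ = ((-348)·6 − 34·(-31))/1088 = -517/544; c₀ = (374·(-31) − 34·(-348))/1088 = 7/32.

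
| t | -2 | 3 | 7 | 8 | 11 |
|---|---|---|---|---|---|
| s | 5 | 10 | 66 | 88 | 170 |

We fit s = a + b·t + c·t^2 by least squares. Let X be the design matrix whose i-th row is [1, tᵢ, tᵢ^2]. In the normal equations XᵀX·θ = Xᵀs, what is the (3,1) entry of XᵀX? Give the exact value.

247

Row 3 ↔ basis t^2, column 1 ↔ basis 1, so (XᵀX)_{3,1} = Σᵢ t^2 = (4)·(1) + (9)·(1) + (49)·(1) + (64)·(1) + (121)·(1) = 247.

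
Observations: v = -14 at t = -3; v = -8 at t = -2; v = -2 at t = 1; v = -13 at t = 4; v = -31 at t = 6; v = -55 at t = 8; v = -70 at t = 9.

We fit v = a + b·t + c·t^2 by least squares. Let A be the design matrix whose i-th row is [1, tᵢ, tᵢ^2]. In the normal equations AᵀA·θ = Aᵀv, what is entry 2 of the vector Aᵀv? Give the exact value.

Entry 2 ↔ basis t, so (Aᵀv)_{2} = Σᵢ (t)·vᵢ = (-3)·(-14) + (-2)·(-8) + (1)·(-2) + (4)·(-13) + (6)·(-31) + (8)·(-55) + (9)·(-70) = -1252.

-1252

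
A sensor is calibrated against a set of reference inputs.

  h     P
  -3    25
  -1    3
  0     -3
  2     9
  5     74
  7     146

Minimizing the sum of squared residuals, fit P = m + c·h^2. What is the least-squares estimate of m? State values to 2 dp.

m = -2.01

Setting ∂/∂m … = 0 gives: 6·m + 88·c = 254;  88·m + 3124·c = 9268.
Δ = 6·3124 − 88² = 11000.
m = (254·3124 − 88·9268)/11000 = -251/125; c = (6·9268 − 88·254)/11000 = 4157/1375.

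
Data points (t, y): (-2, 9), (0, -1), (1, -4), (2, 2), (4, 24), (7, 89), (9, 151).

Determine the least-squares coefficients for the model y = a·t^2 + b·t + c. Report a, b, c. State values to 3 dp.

a = 2.095, b = -1.714, c = -2.671

Sums needed: Σt^2·t^2 = 9251, Σt^2·t = 1137, Σt^2 = 155, Σt·t = 155, Σt = 21, Σ1 = 7.
And Σt^2·y = 17016, Σt·y = 2060, Σy = 270.
AᵀA·[a, b, c]ᵀ = Aᵀy becomes [[9251, 1137, 155]; [1137, 155, 21]; [155, 21, 7]]·[a, b, c]ᵀ = [17016, 2060, 270]ᵀ.
Inverting the 3×3 Gram matrix, [a, b, c]ᵀ = [153513/73282, -125633/73282, -97863/36641]ᵀ.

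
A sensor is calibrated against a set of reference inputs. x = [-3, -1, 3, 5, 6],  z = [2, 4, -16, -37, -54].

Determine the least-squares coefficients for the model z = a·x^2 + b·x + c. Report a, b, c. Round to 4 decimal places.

Entries of AᵀA: Σx^2·x^2 = 2084, Σx^2·x = 340, Σx^2 = 80, Σx·x = 80, Σx = 10, Σ1 = 5.
For Aᵀz: Σx^2·z = -2991, Σx·z = -567, Σz = -101.
AᵀA·[a, b, c]ᵀ = Aᵀz becomes [[2084, 340, 80]; [340, 80, 10]; [80, 10, 5]]·[a, b, c]ᵀ = [-2991, -567, -101]ᵀ.
Row-reducing yields a = -35/33, b = -383/132, c = 283/110.

a = -1.0606, b = -2.9015, c = 2.5727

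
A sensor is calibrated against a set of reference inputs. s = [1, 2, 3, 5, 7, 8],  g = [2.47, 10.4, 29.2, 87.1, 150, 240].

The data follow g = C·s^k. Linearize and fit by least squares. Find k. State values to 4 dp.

k = 2.1769

Linearized form: ln g = k·ln s + ln C. From the 6 transformed points,
Σln s = 7.4265, Σ(ln s)² = 12.3883, Σln g = 21.5785, Σln s·ln g = 33.6665.
Equations: 12.3883·k + 7.4265·ln C = 33.6665;  7.4265·k + 6·ln C = 21.5785.
Slope k = (n·Σln s·ln g − Σln s·Σln g)/(n·Σ(ln s)² − (Σln s)²) = (6·33.6665 − 7.4265·21.5785)/19.1764 = 2.17689; ln C = (Σln g − k·Σln s)/n = 0.90195.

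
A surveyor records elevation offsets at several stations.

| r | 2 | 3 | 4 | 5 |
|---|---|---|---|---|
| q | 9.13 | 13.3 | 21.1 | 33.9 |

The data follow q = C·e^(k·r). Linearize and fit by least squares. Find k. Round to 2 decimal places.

k = 0.44

Taking logs, ln q = k·r + ln C, so regress ln q on r.
Over the data: Σr = 14.0000, Σ(r)² = 54.0000, Σln q = 11.3720, Σr·ln q = 42.0006.
Normal system: [[54.0000, 14.0000]; [14.0000, 4]]·[k, ln C]ᵀ = [42.0006, 11.3720]ᵀ.
Δ = 54.0000·4 − (14.0000)² = 20.0000; k = (42.0006·4 − 14.0000·11.3720)/20.0000 = 0.43971, ln C = (54.0000·11.3720 − 14.0000·42.0006)/20.0000 = 1.30403.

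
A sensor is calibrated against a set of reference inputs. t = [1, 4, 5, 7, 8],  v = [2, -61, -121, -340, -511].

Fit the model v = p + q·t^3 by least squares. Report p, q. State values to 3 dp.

AᵀA·[p, q]ᵀ = Aᵀv reads: 5·p + 1045·q = -1031;  1045·p + 399515·q = -397279.
Determinant 5·399515 − 1045² = 905550.
p = ((-1031)·399515 − 1045·(-397279))/905550 = 108553/30185; q = (5·(-397279) − 1045·(-1031))/905550 = -6060/6037.

p = 3.596, q = -1.004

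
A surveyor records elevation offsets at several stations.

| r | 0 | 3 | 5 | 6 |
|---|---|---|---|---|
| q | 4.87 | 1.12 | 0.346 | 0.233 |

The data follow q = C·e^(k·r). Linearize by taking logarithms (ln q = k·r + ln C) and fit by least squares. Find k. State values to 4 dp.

Linearized form: ln q = k·r + ln C. From the 4 transformed points,
Σr = 14.0000, Σ(r)² = 70.0000, Σln q = -0.8216, Σr·ln q = -13.7069.
Normal system: [[70.0000, 14.0000]; [14.0000, 4]]·[k, ln C]ᵀ = [-13.7069, -0.8216]ᵀ.
Slope k = (n·Σr·ln q − Σr·Σln q)/(n·Σ(r)² − (Σr)²) = (4·-13.7069 − 14.0000·-0.8216)/84.0000 = -0.51577; ln C = (Σln q − k·Σr)/n = 1.59981.

k = -0.5158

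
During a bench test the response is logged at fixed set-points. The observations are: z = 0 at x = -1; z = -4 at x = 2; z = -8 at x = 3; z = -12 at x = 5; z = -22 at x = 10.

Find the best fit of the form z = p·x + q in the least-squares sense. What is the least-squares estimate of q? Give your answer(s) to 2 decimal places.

From the data, Σx·x = 139, Σx = 19, Σ1 = 5.
For Aᵀz: Σx·z = -312, Σz = -46.
Normal equations: [[139, 19]; [19, 5]]·[p, q]ᵀ = [-312, -46]ᵀ.
Eliminating q: 5·(row 1) − 19·(row 2) gives 334·p = 5·(-312) − 19·(-46) = -686, so p = -343/167.
Then q = ((-46) − 19·(-343/167))/5 = -233/167.

q = -1.40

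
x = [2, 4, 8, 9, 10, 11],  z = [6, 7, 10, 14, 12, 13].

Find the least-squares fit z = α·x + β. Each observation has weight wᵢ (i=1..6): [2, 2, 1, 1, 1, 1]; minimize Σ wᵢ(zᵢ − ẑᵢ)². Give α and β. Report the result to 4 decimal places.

α = 0.8583, β = 4.0107

Entries of MᵀWM: Σwᵢ·x·x = 406, Σwᵢ·x = 50, Σwᵢ·1 = 8.
Right-hand side: Σwᵢ·x·z = 549, Σwᵢ·z = 75.
MᵀWM·[α, β]ᵀ = MᵀWz becomes [[406, 50]; [50, 8]]·[α, β]ᵀ = [549, 75]ᵀ.
Δ = 406·8 − 50² = 748.
α = (549·8 − 50·75)/748 = 321/374; β = (406·75 − 50·549)/748 = 750/187.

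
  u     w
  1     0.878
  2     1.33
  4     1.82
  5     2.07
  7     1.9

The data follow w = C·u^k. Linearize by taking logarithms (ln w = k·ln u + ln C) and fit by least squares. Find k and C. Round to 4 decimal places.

k = 0.4343, C = 0.9373

Linearized form: ln w = k·ln u + ln C. From the 5 transformed points,
XᵀX = [[8.7791, 5.6348]; [5.6348, 5]], rhs = [3.4478, 2.1233]ᵀ  (here Σln u = 5.6348, Σ(ln u)² = 8.7791, Σln w = 2.1233, Σln u·ln w = 3.4478).
Solving (det = 12.1448): k = 0.43430, ln C = -0.06477, so C = exp(-0.06477) = 0.93728.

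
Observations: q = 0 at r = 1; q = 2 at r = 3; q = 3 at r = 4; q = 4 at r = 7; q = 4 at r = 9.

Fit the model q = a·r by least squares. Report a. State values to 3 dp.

a = 0.526

Forming XᵀX = [[156]] and Xᵀq = [82]ᵀ gives XᵀX·[a]ᵀ = Xᵀq.
a = 82/156 = 0.525641.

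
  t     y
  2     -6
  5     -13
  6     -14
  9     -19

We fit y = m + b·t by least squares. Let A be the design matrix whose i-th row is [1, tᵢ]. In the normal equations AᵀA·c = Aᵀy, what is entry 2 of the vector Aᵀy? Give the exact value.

Entry 2 ↔ basis t, so (Aᵀy)_{2} = Σᵢ (t)·yᵢ = (2)·(-6) + (5)·(-13) + (6)·(-14) + (9)·(-19) = -332.

-332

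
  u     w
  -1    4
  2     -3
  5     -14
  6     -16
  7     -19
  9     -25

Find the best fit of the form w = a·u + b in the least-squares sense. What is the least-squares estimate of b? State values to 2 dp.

b = 1.64

Sums needed: Σu·u = 196, Σu = 28, Σ1 = 6.
For Mᵀw: Σu·w = -534, Σw = -73.
Normal equations: [[196, 28]; [28, 6]]·[a, b]ᵀ = [-534, -73]ᵀ.
Eliminating b: 6·(row 1) − 28·(row 2) gives 392·a = 6·(-534) − 28·(-73) = -1160, so a = -145/49.
Then b = ((-73) − 28·(-145/49))/6 = 23/14.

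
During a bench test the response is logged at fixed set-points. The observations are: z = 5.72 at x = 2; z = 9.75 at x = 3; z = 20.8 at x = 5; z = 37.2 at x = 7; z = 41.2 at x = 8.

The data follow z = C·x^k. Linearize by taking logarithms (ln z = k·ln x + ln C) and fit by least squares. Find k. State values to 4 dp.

With ln zᵢ as the transformed response and ln xᵢ as the regressor:
Σln x = 7.4265, Σ(ln x)² = 12.3883, Σln z = 14.3909, Σln x·ln z = 23.3645.
Equations: 12.3883·k + 7.4265·ln C = 23.3645;  7.4265·k + 5·ln C = 14.3909.
Slope k = (n·Σln x·ln z − Σln x·Σln z)/(n·Σ(ln x)² − (Σln x)²) = (5·23.3645 − 7.4265·14.3909)/6.7880 = 1.46546; ln C = (Σln z − k·Σln x)/n = 0.70153.

k = 1.4655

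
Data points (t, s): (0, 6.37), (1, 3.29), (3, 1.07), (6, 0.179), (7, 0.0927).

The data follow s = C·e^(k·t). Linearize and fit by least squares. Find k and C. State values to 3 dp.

k = -0.597, C = 6.251

Taking logs, ln s = k·t + ln C, so regress ln s on t.
Σt = 17.0000, Σ(t)² = 95.0000, Σln s = -0.9886, Σt·ln s = -25.5771.
Normal system: [[95.0000, 17.0000]; [17.0000, 5]]·[k, ln C]ᵀ = [-25.5771, -0.9886]ᵀ.
Slope k = (n·Σt·ln s − Σt·Σln s)/(n·Σ(t)² − (Σt)²) = (5·-25.5771 − 17.0000·-0.9886)/186.0000 = -0.59720; ln C = (Σln s − k·Σt)/n = 1.83275, so C = exp(1.83275) = 6.25107.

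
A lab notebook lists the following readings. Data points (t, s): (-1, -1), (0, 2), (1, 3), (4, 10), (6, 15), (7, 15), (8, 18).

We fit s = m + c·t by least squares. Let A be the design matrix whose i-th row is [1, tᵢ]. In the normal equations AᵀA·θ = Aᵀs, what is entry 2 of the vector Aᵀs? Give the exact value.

Entry 2 ↔ basis t, so (Aᵀs)_{2} = Σᵢ (t)·sᵢ = (-1)·(-1) + (0)·(2) + (1)·(3) + (4)·(10) + (6)·(15) + (7)·(15) + (8)·(18) = 383.

383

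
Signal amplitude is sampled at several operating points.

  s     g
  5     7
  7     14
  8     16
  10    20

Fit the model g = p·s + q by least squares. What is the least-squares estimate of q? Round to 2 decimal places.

AᵀA·[p, q]ᵀ = Aᵀg reads: 238·p + 30·q = 461;  30·p + 4·q = 57.
(Σs·s = 238, Σs = 30, Σ1 = 4, Σs·g = 461, Σg = 57.)
det = 238·4 − 30² = 52.
p = (461·4 − 30·57)/52 = 67/26; q = (238·57 − 30·461)/52 = -66/13.

q = -5.08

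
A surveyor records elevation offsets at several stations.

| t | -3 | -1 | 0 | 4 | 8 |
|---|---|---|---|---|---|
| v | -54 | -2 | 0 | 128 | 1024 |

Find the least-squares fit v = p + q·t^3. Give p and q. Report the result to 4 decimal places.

p = 0.0000, q = 2.0000

Setting ∂/∂p … = 0 gives: 5·p + 548·q = 1096;  548·p + 266970·q = 533940.
(Σ1 = 5, Σt^3 = 548, Σt^3·t^3 = 266970, Σv = 1096, Σt^3·v = 533940.)
det = 5·266970 − 548² = 1034546.
p = (1096·266970 − 548·533940)/1034546 = 0; q = (5·533940 − 548·1096)/1034546 = 2.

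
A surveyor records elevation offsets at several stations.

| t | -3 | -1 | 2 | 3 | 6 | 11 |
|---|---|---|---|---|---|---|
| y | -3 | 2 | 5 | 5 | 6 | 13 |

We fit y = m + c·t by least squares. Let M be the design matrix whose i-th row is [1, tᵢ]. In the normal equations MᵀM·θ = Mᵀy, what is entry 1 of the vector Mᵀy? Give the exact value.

28

Entry 1 ↔ basis 1, so (Mᵀy)_{1} = Σᵢ yᵢ = (1)·(-3) + (1)·(2) + (1)·(5) + (1)·(5) + (1)·(6) + (1)·(13) = 28.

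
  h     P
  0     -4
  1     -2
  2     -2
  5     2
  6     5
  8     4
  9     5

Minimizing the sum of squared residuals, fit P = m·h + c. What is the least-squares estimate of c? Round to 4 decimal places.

Forming MᵀM = [[211, 31]; [31, 7]] and MᵀP = [111, 8]ᵀ gives MᵀM·[m, c]ᵀ = MᵀP.
det = 211·7 − 31² = 516.
m = (111·7 − 31·8)/516 = 529/516; c = (211·8 − 31·111)/516 = -1753/516.

c = -3.3973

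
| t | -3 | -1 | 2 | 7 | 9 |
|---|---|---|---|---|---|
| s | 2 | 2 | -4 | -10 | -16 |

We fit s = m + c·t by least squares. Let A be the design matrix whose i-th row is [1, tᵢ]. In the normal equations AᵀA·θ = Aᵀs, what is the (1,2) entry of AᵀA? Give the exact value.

14

Row 1 ↔ basis 1, column 2 ↔ basis t, so (AᵀA)_{1,2} = Σᵢ t = (1)·(-3) + (1)·(-1) + (1)·(2) + (1)·(7) + (1)·(9) = 14.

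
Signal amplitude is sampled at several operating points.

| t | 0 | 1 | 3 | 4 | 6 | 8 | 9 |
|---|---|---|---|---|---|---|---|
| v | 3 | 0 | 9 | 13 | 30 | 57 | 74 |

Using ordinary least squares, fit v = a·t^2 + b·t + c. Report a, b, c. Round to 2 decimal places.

a = 1.05, b = -1.52, c = 2.28

Setting ∂/∂a … = 0 gives: 12291·a + 1549·b + 207·c = 11011;  1549·a + 207·b + 31·c = 1381;  207·a + 31·b + 7·c = 186.
(Σt^2·t^2 = 12291, Σt^2·t = 1549, Σt^2 = 207, Σt·t = 207, Σt = 31, Σ1 = 7, Σt^2·v = 11011, Σt·v = 1381, Σv = 186.)
Row-reducing yields a = 111341/106162, b = -161183/106162, c = 121087/53081.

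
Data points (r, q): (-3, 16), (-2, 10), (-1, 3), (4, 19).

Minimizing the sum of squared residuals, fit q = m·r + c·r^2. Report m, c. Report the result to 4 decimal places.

m = -1.2178, c = 1.4833

Normal-equation sums: Σr·r = 30, Σr·r^2 = 28, Σr^2·r^2 = 354.
For Xᵀq: Σr·q = 5, Σr^2·q = 491.
XᵀX·[m, c]ᵀ = Xᵀq becomes [[30, 28]; [28, 354]]·[m, c]ᵀ = [5, 491]ᵀ.
Eliminating c: 354·(row 1) − 28·(row 2) gives 9836·m = 354·5 − 28·491 = -11978, so m = -5989/4918.
Then c = (491 − 28·(-5989/4918))/354 = 7295/4918.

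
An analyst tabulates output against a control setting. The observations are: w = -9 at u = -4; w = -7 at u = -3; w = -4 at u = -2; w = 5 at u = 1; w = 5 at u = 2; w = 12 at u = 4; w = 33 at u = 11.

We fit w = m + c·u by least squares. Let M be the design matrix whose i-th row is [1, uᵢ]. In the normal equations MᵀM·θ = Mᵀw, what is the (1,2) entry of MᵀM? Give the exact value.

Row 1 ↔ basis 1, column 2 ↔ basis u, so (MᵀM)_{1,2} = Σᵢ u = (1)·(-4) + (1)·(-3) + (1)·(-2) + (1)·(1) + (1)·(2) + (1)·(4) + (1)·(11) = 9.

9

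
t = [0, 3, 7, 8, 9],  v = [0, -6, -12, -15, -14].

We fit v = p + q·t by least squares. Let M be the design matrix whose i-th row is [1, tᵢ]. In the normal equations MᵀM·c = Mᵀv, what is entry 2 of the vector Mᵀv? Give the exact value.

-348

Entry 2 ↔ basis t, so (Mᵀv)_{2} = Σᵢ (t)·vᵢ = (0)·(0) + (3)·(-6) + (7)·(-12) + (8)·(-15) + (9)·(-14) = -348.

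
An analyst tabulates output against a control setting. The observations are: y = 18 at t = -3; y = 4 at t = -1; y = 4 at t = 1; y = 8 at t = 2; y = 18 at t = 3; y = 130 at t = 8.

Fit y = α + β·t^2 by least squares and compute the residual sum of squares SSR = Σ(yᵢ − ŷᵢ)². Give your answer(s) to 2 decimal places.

Sums needed: Σ1 = 6, Σt^2 = 88, Σt^2·t^2 = 4276.
And Σy = 182, Σt^2·y = 8684.
det = 6·4276 − 88² = 17912.
α = (182·4276 − 88·8684)/17912 = 1755/2239; β = (6·8684 − 88·182)/17912 = 4511/2239.
Residuals: -2052/2239, 2690/2239, 2690/2239, -1887/2239, -2052/2239, 611/2239; SSR = 11982/2239.

SSR = 5.35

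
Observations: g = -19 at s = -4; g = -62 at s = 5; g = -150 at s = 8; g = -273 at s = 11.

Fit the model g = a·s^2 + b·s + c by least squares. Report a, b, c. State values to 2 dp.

From the data, Σs^2·s^2 = 19618, Σs^2·s = 1904, Σs^2 = 226, Σs·s = 226, Σs = 20, Σ1 = 4.
Moment sums: Σs^2·g = -44487, Σs·g = -4437, Σg = -504.
Normal equations: [[19618, 1904, 226]; [1904, 226, 20]; [226, 20, 4]]·[a, b, c]ᵀ = [-44487, -4437, -504]ᵀ.
Inverting the 3×3 Gram matrix, [a, b, c]ᵀ = [-366/181, -1011/362, 801/362]ᵀ.

a = -2.02, b = -2.79, c = 2.21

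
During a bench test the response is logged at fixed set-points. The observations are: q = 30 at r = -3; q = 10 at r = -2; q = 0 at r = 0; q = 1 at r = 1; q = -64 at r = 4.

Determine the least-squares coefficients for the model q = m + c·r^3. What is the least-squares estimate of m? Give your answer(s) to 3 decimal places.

Setting ∂/∂m … = 0 gives: 5·m + 30·c = -23;  30·m + 4890·c = -4985.
(Σ1 = 5, Σr^3 = 30, Σr^3·r^3 = 4890, Σq = -23, Σr^3·q = -4985.)
Eliminating c: 4890·(row 1) − 30·(row 2) gives 23550·m = 4890·(-23) − 30·(-4985) = 37080, so m = 1236/785.
Then c = ((-4985) − 30·(1236/785))/4890 = -4847/4710.

m = 1.575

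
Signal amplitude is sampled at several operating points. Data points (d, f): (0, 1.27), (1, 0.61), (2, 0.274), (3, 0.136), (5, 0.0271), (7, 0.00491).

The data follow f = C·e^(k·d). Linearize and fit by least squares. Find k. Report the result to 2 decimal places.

k = -0.79

Let Y = ln f. Fitting Y = k·d + ln C by least squares:
Over the data: Σd = 18.0000, Σ(d)² = 88.0000, Σln f = -12.4697, Σd·ln f = -64.3253.
Normal system: [[88.0000, 18.0000]; [18.0000, 6]]·[k, ln C]ᵀ = [-64.3253, -12.4697]ᵀ.
Slope k = (n·Σd·ln f − Σd·Σln f)/(n·Σ(d)² − (Σd)²) = (6·-64.3253 − 18.0000·-12.4697)/204.0000 = -0.79165; ln C = (Σln f − k·Σd)/n = 0.29667.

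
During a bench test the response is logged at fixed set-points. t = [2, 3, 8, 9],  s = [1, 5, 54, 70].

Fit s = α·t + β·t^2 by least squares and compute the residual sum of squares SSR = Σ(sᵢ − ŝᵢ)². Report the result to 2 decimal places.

SSR = 0.05

Entries of MᵀM: Σt·t = 158, Σt·t^2 = 1276, Σt^2·t^2 = 10754.
And Σt·s = 1079, Σt^2·s = 9175.
So MᵀM·[α, β]ᵀ = Mᵀs: [[158, 1276]; [1276, 10754]]·[α, β]ᵀ = [1079, 9175]ᵀ.
Δ = 158·10754 − 1276² = 70956.
α = (1079·10754 − 1276·9175)/70956 = -1921/1314; β = (158·9175 − 1276·1079)/70956 = 1349/1314.
Residuals: -40/219, 32/219, -2/219, 0; SSR = 4/73.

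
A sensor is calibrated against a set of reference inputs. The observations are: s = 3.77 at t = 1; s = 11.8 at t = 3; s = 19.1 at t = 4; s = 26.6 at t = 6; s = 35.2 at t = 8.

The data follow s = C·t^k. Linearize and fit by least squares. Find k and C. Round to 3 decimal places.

k = 1.089, C = 3.794

Let Y = ln s. Fitting Y = k·ln t + ln C by least squares:
Σln t = 6.3561, Σ(ln t)² = 10.6632, Σln s = 13.5868, Σln t·ln s = 20.0842.
Equations: 10.6632·k + 6.3561·ln C = 20.0842;  6.3561·k + 5·ln C = 13.5868.
Slope k = (n·Σln t·ln s − Σln t·Σln s)/(n·Σ(ln t)² − (Σln t)²) = (5·20.0842 − 6.3561·13.5868)/12.9161 = 1.08870; ln C = (Σln s − k·Σln t)/n = 1.33338, so C = exp(1.33338) = 3.79386.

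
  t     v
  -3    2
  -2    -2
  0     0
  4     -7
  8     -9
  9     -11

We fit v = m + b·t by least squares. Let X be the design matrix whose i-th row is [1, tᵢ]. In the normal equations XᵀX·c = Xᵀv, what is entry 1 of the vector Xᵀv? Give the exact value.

Entry 1 ↔ basis 1, so (Xᵀv)_{1} = Σᵢ vᵢ = (1)·(2) + (1)·(-2) + (1)·(0) + (1)·(-7) + (1)·(-9) + (1)·(-11) = -27.

-27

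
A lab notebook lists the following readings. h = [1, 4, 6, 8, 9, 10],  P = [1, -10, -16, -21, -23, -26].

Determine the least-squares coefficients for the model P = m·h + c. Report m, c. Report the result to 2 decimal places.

m = -2.94, c = 2.76

AᵀA·[m, c]ᵀ = AᵀP reads: 298·m + 38·c = -770;  38·m + 6·c = -95.
Eliminating c: 6·(row 1) − 38·(row 2) gives 344·m = 6·(-770) − 38·(-95) = -1010, so m = -505/172.
Then c = ((-95) − 38·(-505/172))/6 = 475/172.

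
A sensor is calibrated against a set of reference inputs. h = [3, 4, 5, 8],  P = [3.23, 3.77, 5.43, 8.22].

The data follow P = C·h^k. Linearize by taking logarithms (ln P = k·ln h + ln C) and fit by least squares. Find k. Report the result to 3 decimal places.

k = 0.993

With ln Pᵢ as the transformed response and ln hᵢ as the regressor:
Over the data: Σln h = 6.1738, Σ(ln h)² = 10.0431, Σln P = 6.2981, Σln h·ln P = 10.2314.
Normal system: [[10.0431, 6.1738]; [6.1738, 4]]·[k, ln C]ᵀ = [10.2314, 6.2981]ᵀ.
Slope k = (n·Σln h·ln P − Σln h·Σln P)/(n·Σ(ln h)² − (Σln h)²) = (4·10.2314 − 6.1738·6.2981)/2.0569 = 0.99306; ln C = (Σln P − k·Σln h)/n = 0.04178.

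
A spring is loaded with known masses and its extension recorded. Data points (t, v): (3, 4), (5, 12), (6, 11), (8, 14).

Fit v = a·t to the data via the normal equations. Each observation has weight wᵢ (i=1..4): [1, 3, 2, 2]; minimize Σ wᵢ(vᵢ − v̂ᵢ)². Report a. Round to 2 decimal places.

Forming AᵀWA = [[284]] and AᵀWv = [548]ᵀ gives AᵀWA·[a]ᵀ = AᵀWv.
a = 548/284 = 1.92958.

a = 1.93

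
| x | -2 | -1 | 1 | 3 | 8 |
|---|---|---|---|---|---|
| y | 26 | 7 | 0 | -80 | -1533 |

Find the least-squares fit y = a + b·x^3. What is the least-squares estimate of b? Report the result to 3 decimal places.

b = -2.999

Normal-equation sums: Σ1 = 5, Σx^3 = 531, Σx^3·x^3 = 262939.
Moment sums: Σy = -1580, Σx^3·y = -787271.
Normal equations: [[5, 531]; [531, 262939]]·[a, b]ᵀ = [-1580, -787271]ᵀ.
Δ = 5·262939 − 531² = 1032734.
a = ((-1580)·262939 − 531·(-787271))/1032734 = 2597281/1032734; b = (5·(-787271) − 531·(-1580))/1032734 = -3097375/1032734.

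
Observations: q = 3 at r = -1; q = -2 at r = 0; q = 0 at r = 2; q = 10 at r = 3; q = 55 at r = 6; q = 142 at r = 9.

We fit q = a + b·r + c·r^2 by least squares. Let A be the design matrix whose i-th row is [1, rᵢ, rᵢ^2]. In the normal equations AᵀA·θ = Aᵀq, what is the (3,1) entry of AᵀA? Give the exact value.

Row 3 ↔ basis r^2, column 1 ↔ basis 1, so (AᵀA)_{3,1} = Σᵢ r^2 = (1)·(1) + (0)·(1) + (4)·(1) + (9)·(1) + (36)·(1) + (81)·(1) = 131.

131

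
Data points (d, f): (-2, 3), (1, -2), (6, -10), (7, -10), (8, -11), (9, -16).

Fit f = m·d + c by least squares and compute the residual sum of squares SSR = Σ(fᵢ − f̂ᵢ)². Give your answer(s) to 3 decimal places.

SSR = 7.399

Forming MᵀM = [[235, 29]; [29, 6]] and Mᵀf = [-370, -46]ᵀ gives MᵀM·[m, c]ᵀ = Mᵀf.
Determinant 235·6 − 29² = 569.
m = ((-370)·6 − 29·(-46))/569 = -886/569; c = (235·(-46) − 29·(-370))/569 = -80/569.
Residuals: 15/569, -172/569, -294/569, 592/569, 909/569, -1050/569; SSR = 4210/569.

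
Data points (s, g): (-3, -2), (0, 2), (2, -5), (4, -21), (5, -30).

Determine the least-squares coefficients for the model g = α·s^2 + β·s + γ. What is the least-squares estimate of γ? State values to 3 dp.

XᵀX·[α, β, γ]ᵀ = Xᵀg reads: 978·α + 170·β + 54·γ = -1124;  170·α + 54·β + 8·γ = -238;  54·α + 8·β + 5·γ = -56.
(Σs^2·s^2 = 978, Σs^2·s = 170, Σs^2 = 54, Σs·s = 54, Σs = 8, Σ1 = 5, Σs^2·g = -1124, Σs·g = -238, Σg = -56.)
Solving the 3×3 system (Gaussian elimination) gives α = -11231/11596, β = -18979/11596, γ = 10893/5798.

γ = 1.879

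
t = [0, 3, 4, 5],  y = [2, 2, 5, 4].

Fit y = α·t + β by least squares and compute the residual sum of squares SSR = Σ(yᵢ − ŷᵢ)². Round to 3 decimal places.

Setting ∂/∂α … = 0 gives: 50·α + 12·β = 46;  12·α + 4·β = 13.
Eliminating β: 4·(row 1) − 12·(row 2) gives 56·α = 4·46 − 12·13 = 28, so α = 1/2.
Then β = (13 − 12·(1/2))/4 = 7/4.
Residuals: 1/4, -5/4, 5/4, -1/4; SSR = 13/4.

SSR = 3.250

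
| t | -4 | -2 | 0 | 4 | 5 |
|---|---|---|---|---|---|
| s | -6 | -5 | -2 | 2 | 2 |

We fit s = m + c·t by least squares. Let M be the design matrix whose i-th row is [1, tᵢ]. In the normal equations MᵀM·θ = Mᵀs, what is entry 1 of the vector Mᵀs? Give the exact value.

Entry 1 ↔ basis 1, so (Mᵀs)_{1} = Σᵢ sᵢ = (1)·(-6) + (1)·(-5) + (1)·(-2) + (1)·(2) + (1)·(2) = -9.

-9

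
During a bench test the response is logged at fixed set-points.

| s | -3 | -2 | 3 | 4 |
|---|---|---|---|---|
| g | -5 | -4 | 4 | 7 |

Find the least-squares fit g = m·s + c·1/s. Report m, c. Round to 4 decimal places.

Compute the Gram sums: Σs·s = 38, Σs·1/s = 4, Σ1/s·1/s = 77/144.
Moment sums: Σs·g = 63, Σ1/s·g = 27/4.
Determinant 38·(77/144) − 4² = 311/72.
m = (63·(77/144) − 4·(27/4))/(311/72) = 963/622; c = (38·(27/4) − 4·63)/(311/72) = 324/311.

m = 1.5482, c = 1.0418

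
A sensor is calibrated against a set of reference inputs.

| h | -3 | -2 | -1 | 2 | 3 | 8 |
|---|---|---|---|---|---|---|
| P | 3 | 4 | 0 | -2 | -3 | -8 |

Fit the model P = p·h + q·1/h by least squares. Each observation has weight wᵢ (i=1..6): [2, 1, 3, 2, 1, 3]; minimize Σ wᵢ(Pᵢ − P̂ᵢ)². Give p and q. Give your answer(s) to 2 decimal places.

With design matrix X, XᵀWX = [[234, 12]; [12, 793/192]] and XᵀWP = [-235, -10]ᵀ.
det = 234·(793/192) − 12² = 26319/32.
p = ((-235)·(793/192) − 12·(-10))/(26319/32) = -163315/157914; q = (234·(-10) − 12·(-235))/(26319/32) = 5120/8773.

p = -1.03, q = 0.58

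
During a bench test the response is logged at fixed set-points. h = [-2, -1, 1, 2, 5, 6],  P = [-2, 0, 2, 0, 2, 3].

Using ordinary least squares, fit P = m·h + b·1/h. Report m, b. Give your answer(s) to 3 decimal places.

m = 0.437, b = 0.498

XᵀX·[m, b]ᵀ = XᵀP reads: 71·m + 6·b = 34;  6·m + (2311/900)·b = 39/10.
(Σh·h = 71, Σh·1/h = 6, Σ1/h·1/h = 2311/900, Σh·P = 34, Σ1/h·P = 39/10.)
det = 71·(2311/900) − 6² = 131681/900.
m = (34·(2311/900) − 6·(39/10))/(131681/900) = 57514/131681; b = (71·(39/10) − 6·34)/(131681/900) = 65610/131681.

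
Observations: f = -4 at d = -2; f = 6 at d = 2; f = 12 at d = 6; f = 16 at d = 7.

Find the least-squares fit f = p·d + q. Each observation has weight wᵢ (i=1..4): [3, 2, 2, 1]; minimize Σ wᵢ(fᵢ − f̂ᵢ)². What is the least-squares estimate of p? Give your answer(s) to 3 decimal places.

p = 2.088

Sums needed: Σwᵢ·d·d = 141, Σwᵢ·d = 17, Σwᵢ·1 = 8.
For XᵀWf: Σwᵢ·d·f = 304, Σwᵢ·f = 40.
Normal equations: [[141, 17]; [17, 8]]·[p, q]ᵀ = [304, 40]ᵀ.
Δ = 141·8 − 17² = 839.
p = (304·8 − 17·40)/839 = 1752/839; q = (141·40 − 17·304)/839 = 472/839.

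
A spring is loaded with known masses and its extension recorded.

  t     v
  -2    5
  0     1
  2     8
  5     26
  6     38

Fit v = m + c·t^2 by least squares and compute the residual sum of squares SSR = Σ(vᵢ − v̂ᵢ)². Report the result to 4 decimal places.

Entries of AᵀA: Σ1 = 5, Σt^2 = 69, Σt^2·t^2 = 1953.
And Σv = 78, Σt^2·v = 2070.
Normal equations: [[5, 69]; [69, 1953]]·[m, c]ᵀ = [78, 2070]ᵀ.
det = 5·1953 − 69² = 5004.
m = (78·1953 − 69·2070)/5004 = 264/139; c = (5·2070 − 69·78)/5004 = 138/139.
Residuals: -121/139, -125/139, 296/139, -100/139, 50/139; SSR = 938/139.

SSR = 6.7482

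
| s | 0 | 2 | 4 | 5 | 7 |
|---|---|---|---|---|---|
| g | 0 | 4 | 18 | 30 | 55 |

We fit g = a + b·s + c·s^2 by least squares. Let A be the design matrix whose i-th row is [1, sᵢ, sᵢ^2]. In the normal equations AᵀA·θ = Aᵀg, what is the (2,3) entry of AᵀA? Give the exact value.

540

Row 2 ↔ basis s, column 3 ↔ basis s^2, so (AᵀA)_{2,3} = Σᵢ (s)·(s^2) = (0)·(0) + (2)·(4) + (4)·(16) + (5)·(25) + (7)·(49) = 540.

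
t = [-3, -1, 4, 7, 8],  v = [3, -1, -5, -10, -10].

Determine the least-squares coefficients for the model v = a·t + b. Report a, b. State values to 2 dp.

Sums needed: Σt·t = 139, Σt = 15, Σ1 = 5.
Right-hand side: Σt·v = -178, Σv = -23.
Determinant 139·5 − 15² = 470.
a = ((-178)·5 − 15·(-23))/470 = -109/94; b = (139·(-23) − 15·(-178))/470 = -527/470.

a = -1.16, b = -1.12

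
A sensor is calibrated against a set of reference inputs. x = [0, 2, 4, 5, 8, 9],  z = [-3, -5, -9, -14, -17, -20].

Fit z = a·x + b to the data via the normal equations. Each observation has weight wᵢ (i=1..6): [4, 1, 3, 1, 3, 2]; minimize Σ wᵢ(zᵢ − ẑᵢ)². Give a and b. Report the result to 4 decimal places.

a = -1.8569, b = -2.5521

From the data, Σwᵢ·x·x = 431, Σwᵢ·x = 61, Σwᵢ·1 = 14.
And Σwᵢ·x·z = -956, Σwᵢ·z = -149.
Normal equations: [[431, 61]; [61, 14]]·[a, b]ᵀ = [-956, -149]ᵀ.
Δ = 431·14 − 61² = 2313.
a = ((-956)·14 − 61·(-149))/2313 = -4295/2313; b = (431·(-149) − 61·(-956))/2313 = -5903/2313.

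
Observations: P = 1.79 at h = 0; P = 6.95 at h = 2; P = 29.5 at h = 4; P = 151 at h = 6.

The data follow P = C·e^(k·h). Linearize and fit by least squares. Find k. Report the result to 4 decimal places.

Taking logs, ln P = k·h + ln C, so regress ln P on h.
Σh = 12.0000, Σ(h)² = 56.0000, Σln P = 10.9226, Σh·ln P = 47.5187.
Equations: 56.0000·k + 12.0000·ln C = 47.5187;  12.0000·k + 4·ln C = 10.9226.
Solving (det = 80.0000): k = 0.73754, ln C = 0.51803.

k = 0.7375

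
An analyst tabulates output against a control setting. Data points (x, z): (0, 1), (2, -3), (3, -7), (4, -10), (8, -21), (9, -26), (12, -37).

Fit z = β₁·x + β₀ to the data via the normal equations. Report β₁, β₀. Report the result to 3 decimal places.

Forming MᵀM = [[318, 38]; [38, 7]] and Mᵀz = [-913, -103]ᵀ gives MᵀM·[β₁, β₀]ᵀ = Mᵀz.
Δ = 318·7 − 38² = 782.
β₁ = ((-913)·7 − 38·(-103))/782 = -2477/782; β₀ = (318·(-103) − 38·(-913))/782 = 970/391.

β₁ = -3.168, β₀ = 2.481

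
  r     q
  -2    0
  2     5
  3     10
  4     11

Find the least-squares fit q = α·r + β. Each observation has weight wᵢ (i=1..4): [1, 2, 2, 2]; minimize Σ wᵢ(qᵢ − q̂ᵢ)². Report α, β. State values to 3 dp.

Sums needed: Σwᵢ·r·r = 62, Σwᵢ·r = 16, Σwᵢ·1 = 7.
Right-hand side: Σwᵢ·r·q = 168, Σwᵢ·q = 52.
So XᵀWX·[α, β]ᵀ = XᵀWq: [[62, 16]; [16, 7]]·[α, β]ᵀ = [168, 52]ᵀ.
det = 62·7 − 16² = 178.
α = (168·7 − 16·52)/178 = 172/89; β = (62·52 − 16·168)/178 = 268/89.

α = 1.933, β = 3.011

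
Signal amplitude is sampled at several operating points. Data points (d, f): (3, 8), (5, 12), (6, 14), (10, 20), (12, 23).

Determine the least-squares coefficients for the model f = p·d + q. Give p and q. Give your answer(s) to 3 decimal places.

p = 1.635, q = 3.628

Entries of AᵀA: Σd·d = 314, Σd = 36, Σ1 = 5.
And Σd·f = 644, Σf = 77.
det = 314·5 − 36² = 274.
p = (644·5 − 36·77)/274 = 224/137; q = (314·77 − 36·644)/274 = 497/137.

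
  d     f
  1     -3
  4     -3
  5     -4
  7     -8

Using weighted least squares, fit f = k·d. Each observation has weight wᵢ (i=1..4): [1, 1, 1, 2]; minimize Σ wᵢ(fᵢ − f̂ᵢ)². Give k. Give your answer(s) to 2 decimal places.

Entries of MᵀWM: Σwᵢ·d·d = 140.
And Σwᵢ·d·f = -147.
So MᵀWM·[k]ᵀ = MᵀWf: [[140]]·[k]ᵀ = [-147]ᵀ.
k = (-147)/140 = -1.05.

k = -1.05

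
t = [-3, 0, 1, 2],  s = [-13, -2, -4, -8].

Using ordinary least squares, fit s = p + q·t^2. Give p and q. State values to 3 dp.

With design matrix A, AᵀA = [[4, 14]; [14, 98]] and Aᵀs = [-27, -153]ᵀ.
det = 4·98 − 14² = 196.
p = ((-27)·98 − 14·(-153))/196 = -18/7; q = (4·(-153) − 14·(-27))/196 = -117/98.

p = -2.571, q = -1.194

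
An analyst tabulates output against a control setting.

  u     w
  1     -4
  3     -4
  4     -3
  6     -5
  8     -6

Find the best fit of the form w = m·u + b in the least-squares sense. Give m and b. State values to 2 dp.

Compute the Gram sums: Σu·u = 126, Σu = 22, Σ1 = 5.
And Σu·w = -106, Σw = -22.
Eliminating b: 5·(row 1) − 22·(row 2) gives 146·m = 5·(-106) − 22·(-22) = -46, so m = -23/73.
Then b = ((-22) − 22·(-23/73))/5 = -220/73.

m = -0.32, b = -3.01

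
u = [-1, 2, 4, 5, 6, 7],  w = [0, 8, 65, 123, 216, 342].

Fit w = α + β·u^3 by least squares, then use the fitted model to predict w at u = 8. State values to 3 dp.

Forming AᵀA = [[6, 755]; [755, 184091]] and Aᵀw = [754, 183561]ᵀ gives AᵀA·[α, β]ᵀ = Aᵀw.
Δ = 6·184091 − 755² = 534521.
α = (754·184091 − 755·183561)/534521 = 216059/534521; β = (6·183561 − 755·754)/534521 = 532096/534521.
At u = 8: ŵ = (216059/534521)·(1) + (532096/534521)·(512) = 272649211/534521.

ŵ = 510.081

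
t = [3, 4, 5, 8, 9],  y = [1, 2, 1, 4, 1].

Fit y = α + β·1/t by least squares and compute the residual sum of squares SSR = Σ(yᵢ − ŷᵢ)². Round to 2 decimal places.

SSR = 5.72

Sums needed: Σ1 = 5, Σ1/t = 367/360, Σ1/t·1/t = 31309/129600.
Right-hand side: Σy = 9, Σ1/t·y = 74/45.
So AᵀA·[α, β]ᵀ = Aᵀy: [[5, 367/360]; [367/360, 31309/129600]]·[α, β]ᵀ = [9, 74/45]ᵀ.
Determinant 5·(31309/129600) − (367/360)² = 683/4050.
α = (9·(31309/129600) − (367/360)·(74/45))/(683/4050) = 64517/21856; β = (5·(74/45) − (367/360)·9)/(683/4050) = -15435/2732.
Residuals: -1501/21856, 10065/21856, -17965/21856, 19171/10928, -28941/21856; SSR = 125091/21856.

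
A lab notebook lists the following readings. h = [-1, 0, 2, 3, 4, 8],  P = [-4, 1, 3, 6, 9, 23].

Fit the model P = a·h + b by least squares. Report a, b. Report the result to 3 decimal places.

Sums needed: Σh·h = 94, Σh = 16, Σ1 = 6.
And Σh·P = 248, ΣP = 38.
So XᵀX·[a, b]ᵀ = XᵀP: [[94, 16]; [16, 6]]·[a, b]ᵀ = [248, 38]ᵀ.
Eliminating b: 6·(row 1) − 16·(row 2) gives 308·a = 6·248 − 16·38 = 880, so a = 20/7.
Then b = (38 − 16·(20/7))/6 = -9/7.

a = 2.857, b = -1.286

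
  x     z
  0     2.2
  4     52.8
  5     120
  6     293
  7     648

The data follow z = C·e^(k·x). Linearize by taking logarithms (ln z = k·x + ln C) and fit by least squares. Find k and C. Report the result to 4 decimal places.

Let Y = ln z. Fitting Y = k·x + ln C by least squares:
Over the data: Σx = 22.0000, Σ(x)² = 126.0000, Σln z = 21.6965, Σx·ln z = 119.2018.
Normal system: [[126.0000, 22.0000]; [22.0000, 5]]·[k, ln C]ᵀ = [119.2018, 21.6965]ᵀ.
Slope k = (n·Σx·ln z − Σx·Σln z)/(n·Σ(x)² − (Σx)²) = (5·119.2018 − 22.0000·21.6965)/146.0000 = 0.81291; ln C = (Σln z − k·Σx)/n = 0.76249, so C = exp(0.76249) = 2.14360.

k = 0.8129, C = 2.1436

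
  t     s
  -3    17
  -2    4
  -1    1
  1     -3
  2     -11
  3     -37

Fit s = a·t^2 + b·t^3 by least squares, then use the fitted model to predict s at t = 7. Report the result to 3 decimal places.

ŝ = -394.204

The normal equations are: 196·a + 0·b = -210;  0·a + 1588·b = -1582.
det = 196·1588 − 0² = 311248.
a = ((-210)·1588 − 0·(-1582))/311248 = -15/14; b = (196·(-1582) − 0·(-210))/311248 = -791/794.
At t = 7: ŝ = (-15/14)·(49) + (-791/794)·(343) = -156499/397.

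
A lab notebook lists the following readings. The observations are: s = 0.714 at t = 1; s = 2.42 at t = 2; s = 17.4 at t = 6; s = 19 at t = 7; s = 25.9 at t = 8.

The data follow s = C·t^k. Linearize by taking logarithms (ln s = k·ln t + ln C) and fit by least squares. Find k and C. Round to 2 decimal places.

Taking logs, ln s = k·ln t + ln C, so regress ln s on ln t.
Σln t = 6.5103, Σ(ln t)² = 11.8015, Σln s = 9.6020, Σln t·ln s = 18.2273.
Equations: 11.8015·k + 6.5103·ln C = 18.2273;  6.5103·k + 5·ln C = 9.6020.
Slope k = (n·Σln t·ln s − Σln t·Σln s)/(n·Σ(ln t)² − (Σln t)²) = (5·18.2273 − 6.5103·9.6020)/16.6240 = 1.72189; ln C = (Σln s − k·Σln t)/n = -0.32158, so C = exp(-0.32158) = 0.72500.

k = 1.72, C = 0.73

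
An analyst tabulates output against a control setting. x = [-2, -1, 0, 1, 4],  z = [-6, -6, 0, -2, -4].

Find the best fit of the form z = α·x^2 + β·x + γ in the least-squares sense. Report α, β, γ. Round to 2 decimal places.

α = -0.46, β = 1.35, γ = -2.14

With design matrix A, AᵀA = [[274, 56, 22]; [56, 22, 2]; [22, 2, 5]] and Aᵀz = [-96, 0, -18]ᵀ.
Row-reducing yields α = -290/637, β = 862/637, γ = -1362/637.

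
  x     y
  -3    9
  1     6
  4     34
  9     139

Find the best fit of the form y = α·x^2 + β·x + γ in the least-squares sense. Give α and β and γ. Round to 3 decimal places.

Sums needed: Σx^2·x^2 = 6899, Σx^2·x = 767, Σx^2 = 107, Σx·x = 107, Σx = 11, Σ1 = 4.
Right-hand side: Σx^2·y = 11890, Σx·y = 1366, Σy = 188.
AᵀA·[α, β, γ]ᵀ = Aᵀy becomes [[6899, 767, 107]; [767, 107, 11]; [107, 11, 4]]·[α, β, γ]ᵀ = [11890, 1366, 188]ᵀ.
Row-reducing yields α = 13913/9592, β = 20407/9592, γ = 5633/2398.

α = 1.450, β = 2.128, γ = 2.349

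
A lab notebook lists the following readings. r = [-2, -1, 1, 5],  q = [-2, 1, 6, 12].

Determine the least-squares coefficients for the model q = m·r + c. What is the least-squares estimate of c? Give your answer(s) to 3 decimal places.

The normal equations are: 31·m + 3·c = 69;  3·m + 4·c = 17.
(Σr·r = 31, Σr = 3, Σ1 = 4, Σr·q = 69, Σq = 17.)
Determinant 31·4 − 3² = 115.
m = (69·4 − 3·17)/115 = 45/23; c = (31·17 − 3·69)/115 = 64/23.

c = 2.783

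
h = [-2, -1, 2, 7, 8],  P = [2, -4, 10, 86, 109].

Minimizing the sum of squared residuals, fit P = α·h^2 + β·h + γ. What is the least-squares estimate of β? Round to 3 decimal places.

Normal-equation sums: Σh^2·h^2 = 6530, Σh^2·h = 854, Σh^2 = 122, Σh·h = 122, Σh = 14, Σ1 = 5.
Right-hand side: Σh^2·P = 11234, Σh·P = 1494, ΣP = 203.
So XᵀX·[α, β, γ]ᵀ = XᵀP: [[6530, 854, 122]; [854, 122, 14]; [122, 14, 5]]·[α, β, γ]ᵀ = [11234, 1494, 203]ᵀ.
Inverting the 3×3 Gram matrix, [α, β, γ]ᵀ = [4768/3297, 350/157, -3061/3297]ᵀ.

β = 2.229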